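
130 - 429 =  -299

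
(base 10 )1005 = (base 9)1336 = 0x3ed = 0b1111101101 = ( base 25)1f5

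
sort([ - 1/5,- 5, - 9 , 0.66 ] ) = [-9, - 5, - 1/5, 0.66 ]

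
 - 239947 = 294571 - 534518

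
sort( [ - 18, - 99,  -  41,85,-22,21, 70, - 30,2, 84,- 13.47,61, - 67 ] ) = [ - 99, - 67, - 41,-30, - 22, - 18, - 13.47, 2,21, 61,70, 84,85 ] 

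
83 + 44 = 127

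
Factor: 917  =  7^1*131^1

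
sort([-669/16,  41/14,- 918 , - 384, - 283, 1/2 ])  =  [ - 918, - 384, - 283, - 669/16, 1/2, 41/14]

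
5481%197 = 162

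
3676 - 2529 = 1147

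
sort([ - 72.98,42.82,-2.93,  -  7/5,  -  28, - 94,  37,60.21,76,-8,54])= [ - 94,-72.98 ,  -  28, - 8,  -  2.93,  -  7/5,37,42.82,54,60.21,76 ]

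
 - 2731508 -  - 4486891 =1755383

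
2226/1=2226 = 2226.00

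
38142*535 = 20405970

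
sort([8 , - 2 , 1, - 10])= [-10,-2,1, 8 ] 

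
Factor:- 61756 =-2^2*15439^1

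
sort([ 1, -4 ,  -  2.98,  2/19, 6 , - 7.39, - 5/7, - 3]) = [ - 7.39, - 4,- 3,-2.98, - 5/7,  2/19, 1,  6]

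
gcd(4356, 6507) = 9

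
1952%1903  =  49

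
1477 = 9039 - 7562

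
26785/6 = 4464 + 1/6 = 4464.17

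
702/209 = 702/209 =3.36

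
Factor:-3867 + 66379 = 2^4*3907^1 =62512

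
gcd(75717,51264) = 9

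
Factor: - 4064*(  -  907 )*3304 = 12178702592= 2^8 * 7^1*59^1*127^1*907^1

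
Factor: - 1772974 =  - 2^1 *7^1*126641^1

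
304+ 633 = 937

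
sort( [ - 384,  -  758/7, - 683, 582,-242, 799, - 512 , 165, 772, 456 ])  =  [ - 683,- 512, - 384,  -  242, - 758/7,165, 456,582 , 772,799]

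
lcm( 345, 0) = 0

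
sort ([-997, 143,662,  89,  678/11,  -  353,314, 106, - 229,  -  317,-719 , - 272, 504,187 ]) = [  -  997, - 719, - 353,-317, - 272, - 229,678/11,89 , 106,143, 187,314,504,662]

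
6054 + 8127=14181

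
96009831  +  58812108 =154821939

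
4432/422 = 2216/211  =  10.50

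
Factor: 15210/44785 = 2^1*3^2*53^( - 1)   =  18/53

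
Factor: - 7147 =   -  7^1*1021^1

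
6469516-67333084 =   -  60863568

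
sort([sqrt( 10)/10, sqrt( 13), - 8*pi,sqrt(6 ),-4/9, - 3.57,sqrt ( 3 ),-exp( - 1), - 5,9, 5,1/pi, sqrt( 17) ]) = [ -8*pi,- 5, - 3.57, - 4/9,-exp(-1),sqrt(10 )/10, 1/pi,sqrt( 3),sqrt( 6), sqrt( 13 ),sqrt(17),5, 9 ]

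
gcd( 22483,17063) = 1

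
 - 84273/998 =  - 85 +557/998 = - 84.44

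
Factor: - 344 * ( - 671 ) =2^3*11^1*43^1 * 61^1 = 230824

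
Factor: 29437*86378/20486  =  10243^ ( - 1 )*29437^1*43189^1 = 1271354593/10243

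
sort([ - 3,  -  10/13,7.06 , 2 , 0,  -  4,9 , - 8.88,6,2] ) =[ - 8.88,-4, - 3, - 10/13,0,2, 2,6, 7.06,9 ] 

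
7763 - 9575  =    -  1812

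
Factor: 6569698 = 2^1 * 137^1*23977^1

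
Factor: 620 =2^2*5^1*31^1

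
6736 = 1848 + 4888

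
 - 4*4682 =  - 18728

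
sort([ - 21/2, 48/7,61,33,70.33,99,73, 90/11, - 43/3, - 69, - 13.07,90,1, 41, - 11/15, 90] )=[ - 69, - 43/3, - 13.07, - 21/2, - 11/15,1, 48/7,90/11,33, 41, 61,70.33,  73  ,  90, 90, 99] 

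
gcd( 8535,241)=1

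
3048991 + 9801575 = 12850566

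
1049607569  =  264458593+785148976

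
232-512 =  - 280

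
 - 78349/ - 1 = 78349/1 = 78349.00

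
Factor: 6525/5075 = 3^2 * 7^(-1 )= 9/7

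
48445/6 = 8074 +1/6 =8074.17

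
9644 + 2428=12072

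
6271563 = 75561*83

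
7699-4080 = 3619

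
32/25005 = 32/25005 = 0.00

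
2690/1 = 2690 = 2690.00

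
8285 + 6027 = 14312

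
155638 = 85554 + 70084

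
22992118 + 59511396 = 82503514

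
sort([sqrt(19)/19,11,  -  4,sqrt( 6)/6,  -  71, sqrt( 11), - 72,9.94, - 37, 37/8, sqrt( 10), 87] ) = [-72, - 71,-37,-4,sqrt( 19)/19,sqrt (6)/6,sqrt(10), sqrt( 11), 37/8,  9.94,11,87]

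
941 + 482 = 1423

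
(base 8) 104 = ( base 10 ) 68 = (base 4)1010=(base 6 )152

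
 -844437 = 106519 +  -950956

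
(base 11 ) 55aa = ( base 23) DLK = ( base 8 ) 16324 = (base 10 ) 7380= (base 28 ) 9BG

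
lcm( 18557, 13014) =1002078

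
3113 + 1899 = 5012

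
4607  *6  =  27642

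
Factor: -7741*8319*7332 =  - 2^2*3^2*13^1*47^2*59^1*7741^1 = - 472161582828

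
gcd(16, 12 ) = 4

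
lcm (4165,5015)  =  245735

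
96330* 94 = 9055020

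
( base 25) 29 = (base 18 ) 35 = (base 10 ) 59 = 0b111011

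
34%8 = 2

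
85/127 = 85/127 = 0.67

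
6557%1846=1019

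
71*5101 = 362171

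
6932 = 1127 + 5805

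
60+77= 137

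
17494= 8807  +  8687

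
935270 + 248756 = 1184026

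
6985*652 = 4554220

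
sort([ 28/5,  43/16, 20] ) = [43/16,28/5,20 ] 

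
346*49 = 16954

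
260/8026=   130/4013 = 0.03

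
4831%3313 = 1518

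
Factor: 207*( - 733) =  - 151731=- 3^2*23^1*733^1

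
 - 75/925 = -3/37=-  0.08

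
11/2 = 5+1/2 = 5.50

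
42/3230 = 21/1615 = 0.01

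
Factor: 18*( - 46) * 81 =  - 2^2*3^6 *23^1 = - 67068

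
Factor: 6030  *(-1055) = -6361650 = - 2^1*3^2 * 5^2 * 67^1*211^1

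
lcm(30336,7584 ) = 30336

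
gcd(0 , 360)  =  360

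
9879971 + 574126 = 10454097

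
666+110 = 776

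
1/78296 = 1/78296 = 0.00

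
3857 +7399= 11256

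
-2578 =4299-6877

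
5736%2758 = 220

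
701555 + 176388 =877943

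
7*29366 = 205562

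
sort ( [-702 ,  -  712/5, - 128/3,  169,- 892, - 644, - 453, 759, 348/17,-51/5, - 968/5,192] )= [ - 892, - 702, - 644, - 453 , - 968/5, - 712/5,-128/3, - 51/5, 348/17, 169, 192, 759]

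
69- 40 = 29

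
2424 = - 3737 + 6161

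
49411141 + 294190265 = 343601406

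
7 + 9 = 16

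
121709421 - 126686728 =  - 4977307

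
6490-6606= - 116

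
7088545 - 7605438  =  -516893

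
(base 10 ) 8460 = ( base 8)20414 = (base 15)2790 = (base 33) 7PC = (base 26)cda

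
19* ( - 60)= - 1140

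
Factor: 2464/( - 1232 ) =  - 2  =  - 2^1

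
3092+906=3998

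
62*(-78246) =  - 4851252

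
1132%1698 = 1132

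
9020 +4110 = 13130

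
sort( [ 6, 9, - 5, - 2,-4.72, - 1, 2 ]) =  [ - 5, - 4.72, - 2, - 1 , 2,6, 9 ]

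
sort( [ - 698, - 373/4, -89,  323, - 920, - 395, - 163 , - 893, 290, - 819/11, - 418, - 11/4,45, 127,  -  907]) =[- 920,  -  907, - 893 , - 698, -418, - 395,-163,-373/4  , - 89, - 819/11,- 11/4, 45,127,290,323 ] 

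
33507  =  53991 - 20484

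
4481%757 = 696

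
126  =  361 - 235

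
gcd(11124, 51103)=1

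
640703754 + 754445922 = 1395149676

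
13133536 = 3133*4192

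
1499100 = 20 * 74955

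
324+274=598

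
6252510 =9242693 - 2990183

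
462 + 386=848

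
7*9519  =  66633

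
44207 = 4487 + 39720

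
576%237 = 102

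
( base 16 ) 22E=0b1000101110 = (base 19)1a7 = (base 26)LC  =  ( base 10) 558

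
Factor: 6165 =3^2 * 5^1 * 137^1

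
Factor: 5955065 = 5^1*1191013^1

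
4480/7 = 640 = 640.00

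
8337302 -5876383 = 2460919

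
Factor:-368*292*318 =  - 34171008 =-  2^7*3^1 * 23^1*53^1 * 73^1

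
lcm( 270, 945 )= 1890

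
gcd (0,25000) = 25000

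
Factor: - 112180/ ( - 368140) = 71^1*  233^(  -  1 ) = 71/233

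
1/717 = 1/717 = 0.00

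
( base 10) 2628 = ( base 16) a44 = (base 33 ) 2DL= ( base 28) 39o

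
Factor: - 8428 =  - 2^2 * 7^2*43^1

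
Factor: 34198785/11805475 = 3^2*5^( - 1 )*11^( - 1 )*42929^( -1)*759973^1 = 6839757/2361095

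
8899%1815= 1639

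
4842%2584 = 2258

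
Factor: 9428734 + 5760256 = 2^1*5^1*17^1*47^1* 1901^1 = 15188990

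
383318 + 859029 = 1242347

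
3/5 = 3/5= 0.60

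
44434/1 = 44434 = 44434.00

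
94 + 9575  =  9669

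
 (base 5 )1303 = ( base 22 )95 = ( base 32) 6b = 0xCB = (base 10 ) 203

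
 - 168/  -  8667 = 56/2889 = 0.02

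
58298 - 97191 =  - 38893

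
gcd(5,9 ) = 1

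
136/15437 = 136/15437=0.01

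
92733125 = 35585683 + 57147442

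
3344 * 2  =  6688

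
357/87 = 119/29  =  4.10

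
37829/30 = 1260 + 29/30=1260.97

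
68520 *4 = 274080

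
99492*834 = 82976328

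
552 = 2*276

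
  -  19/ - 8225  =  19/8225 = 0.00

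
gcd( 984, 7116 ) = 12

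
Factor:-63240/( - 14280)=31/7 = 7^( - 1)* 31^1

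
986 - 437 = 549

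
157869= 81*1949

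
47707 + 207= 47914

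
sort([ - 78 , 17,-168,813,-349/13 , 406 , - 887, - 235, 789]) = [ - 887, - 235, - 168, - 78, - 349/13,17,406,  789,  813] 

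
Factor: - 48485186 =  - 2^1*24242593^1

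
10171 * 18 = 183078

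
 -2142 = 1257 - 3399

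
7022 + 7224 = 14246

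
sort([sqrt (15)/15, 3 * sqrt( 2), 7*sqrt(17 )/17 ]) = [ sqrt ( 15 )/15,7*sqrt( 17)/17, 3*sqrt( 2 )]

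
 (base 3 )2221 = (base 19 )43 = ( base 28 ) 2N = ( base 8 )117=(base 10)79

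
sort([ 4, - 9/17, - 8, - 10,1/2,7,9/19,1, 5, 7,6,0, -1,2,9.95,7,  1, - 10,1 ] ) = [ - 10, - 10, - 8, - 1 , - 9/17, 0, 9/19,1/2,1, 1 , 1, 2,4 , 5,6,7,7, 7, 9.95]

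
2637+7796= 10433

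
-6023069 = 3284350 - 9307419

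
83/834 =83/834 = 0.10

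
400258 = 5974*67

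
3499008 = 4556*768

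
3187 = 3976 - 789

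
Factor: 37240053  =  3^1*787^1*15773^1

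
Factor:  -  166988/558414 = -2^1*3^( - 6) *109^1=- 218/729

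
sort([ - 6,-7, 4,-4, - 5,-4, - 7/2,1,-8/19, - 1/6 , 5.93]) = [ - 7, - 6 , - 5, -4,- 4, - 7/2,  -  8/19,-1/6, 1,4 , 5.93]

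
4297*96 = 412512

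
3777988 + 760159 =4538147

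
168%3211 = 168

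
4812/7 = 4812/7  =  687.43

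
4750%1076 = 446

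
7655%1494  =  185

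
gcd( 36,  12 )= 12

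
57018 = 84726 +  - 27708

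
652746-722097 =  - 69351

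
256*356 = 91136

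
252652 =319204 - 66552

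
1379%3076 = 1379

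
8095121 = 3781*2141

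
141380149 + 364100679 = 505480828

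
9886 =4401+5485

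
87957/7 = 12565+2/7 = 12565.29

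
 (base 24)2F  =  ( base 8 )77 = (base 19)36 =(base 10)63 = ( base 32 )1v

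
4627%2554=2073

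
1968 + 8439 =10407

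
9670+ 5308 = 14978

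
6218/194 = 32 + 5/97 = 32.05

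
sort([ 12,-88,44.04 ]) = [-88, 12,44.04] 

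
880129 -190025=690104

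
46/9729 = 2/423 = 0.00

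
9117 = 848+8269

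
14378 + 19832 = 34210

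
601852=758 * 794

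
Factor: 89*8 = 712  =  2^3*89^1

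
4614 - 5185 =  - 571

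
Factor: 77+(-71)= 2^1*3^1 = 6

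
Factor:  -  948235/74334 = - 2^ ( - 1 )*3^( - 1)*5^1*13^ ( - 1) * 199^1 =-  995/78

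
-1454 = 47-1501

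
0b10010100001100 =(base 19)1753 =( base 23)HL8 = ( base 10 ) 9484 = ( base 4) 2110030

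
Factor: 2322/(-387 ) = -2^1*3^1= -6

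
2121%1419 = 702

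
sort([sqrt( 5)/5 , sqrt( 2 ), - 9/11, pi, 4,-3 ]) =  [-3,  -  9/11,sqrt( 5)/5,sqrt( 2),pi,4] 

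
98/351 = 98/351 = 0.28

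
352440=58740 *6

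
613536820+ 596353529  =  1209890349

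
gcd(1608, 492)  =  12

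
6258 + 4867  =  11125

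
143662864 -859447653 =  -715784789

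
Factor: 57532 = 2^2*19^1*757^1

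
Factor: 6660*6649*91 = 2^2*3^2* 5^1*7^1*13^1*37^1*61^1*109^1  =  4029692940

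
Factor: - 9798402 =-2^1 * 3^1*1633067^1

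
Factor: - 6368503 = -1291^1*4933^1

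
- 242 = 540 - 782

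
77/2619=77/2619 = 0.03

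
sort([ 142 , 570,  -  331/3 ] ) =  [ - 331/3,142, 570] 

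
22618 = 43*526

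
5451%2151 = 1149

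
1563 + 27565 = 29128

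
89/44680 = 89/44680  =  0.00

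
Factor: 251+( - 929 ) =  - 678 = - 2^1*3^1 * 113^1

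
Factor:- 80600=-2^3*5^2*13^1*31^1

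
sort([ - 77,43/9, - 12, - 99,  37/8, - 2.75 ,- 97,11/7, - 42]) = [-99 , - 97, - 77, - 42, - 12 , - 2.75,11/7 , 37/8, 43/9] 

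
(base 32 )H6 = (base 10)550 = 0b1000100110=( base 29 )is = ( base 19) 19i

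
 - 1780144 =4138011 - 5918155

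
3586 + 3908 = 7494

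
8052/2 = 4026=4026.00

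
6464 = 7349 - 885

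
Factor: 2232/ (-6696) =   -  3^( - 1) = -1/3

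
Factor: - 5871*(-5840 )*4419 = 151512662160 = 2^4*3^3  *5^1*19^1*73^1 * 103^1*491^1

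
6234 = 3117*2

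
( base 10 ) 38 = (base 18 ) 22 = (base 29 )19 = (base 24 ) 1e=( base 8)46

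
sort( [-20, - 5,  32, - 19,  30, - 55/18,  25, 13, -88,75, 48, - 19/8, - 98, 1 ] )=[-98, - 88, - 20,-19, - 5,-55/18, - 19/8,  1,13,  25, 30,32,48,75]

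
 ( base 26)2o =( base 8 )114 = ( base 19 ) 40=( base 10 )76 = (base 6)204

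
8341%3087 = 2167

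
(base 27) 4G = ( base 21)5j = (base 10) 124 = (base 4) 1330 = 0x7c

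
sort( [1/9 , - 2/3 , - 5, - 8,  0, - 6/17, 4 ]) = [ - 8, - 5, - 2/3, - 6/17, 0, 1/9, 4 ] 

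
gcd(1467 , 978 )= 489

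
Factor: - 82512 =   -  2^4*3^3*191^1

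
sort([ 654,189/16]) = [ 189/16,  654 ]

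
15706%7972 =7734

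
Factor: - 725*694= - 2^1*5^2*29^1*347^1  =  -503150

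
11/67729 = 11/67729  =  0.00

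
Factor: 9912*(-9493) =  - 2^3*3^1*7^1 *11^1*59^1*863^1 = - 94094616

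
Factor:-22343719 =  -22343719^1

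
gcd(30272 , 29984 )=32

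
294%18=6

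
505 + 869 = 1374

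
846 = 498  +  348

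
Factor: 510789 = 3^1*170263^1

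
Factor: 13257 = 3^3*491^1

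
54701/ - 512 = -54701/512 = -106.84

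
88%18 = 16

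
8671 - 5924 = 2747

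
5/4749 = 5/4749 = 0.00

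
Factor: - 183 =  - 3^1*61^1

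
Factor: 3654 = 2^1 *3^2*7^1*29^1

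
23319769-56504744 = - 33184975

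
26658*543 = 14475294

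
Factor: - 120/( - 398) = 2^2*3^1*5^1*199^( - 1)=60/199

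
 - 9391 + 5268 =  - 4123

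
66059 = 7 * 9437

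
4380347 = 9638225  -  5257878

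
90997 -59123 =31874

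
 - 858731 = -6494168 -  - 5635437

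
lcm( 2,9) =18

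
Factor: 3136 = 2^6* 7^2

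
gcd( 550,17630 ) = 10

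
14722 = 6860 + 7862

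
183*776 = 142008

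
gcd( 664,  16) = 8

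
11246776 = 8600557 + 2646219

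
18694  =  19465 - 771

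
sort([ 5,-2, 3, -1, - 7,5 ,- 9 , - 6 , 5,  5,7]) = [ - 9,-7, -6, - 2,-1 , 3,5, 5,5, 5,7 ]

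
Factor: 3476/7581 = 2^2*3^(-1)*7^( - 1 )*11^1*19^ ( - 2) * 79^1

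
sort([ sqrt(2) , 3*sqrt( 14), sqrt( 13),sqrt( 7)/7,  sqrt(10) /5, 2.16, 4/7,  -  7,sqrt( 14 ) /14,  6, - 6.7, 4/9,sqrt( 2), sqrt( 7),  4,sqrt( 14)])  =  [ - 7, - 6.7, sqrt( 14)/14, sqrt( 7) /7, 4/9,4/7, sqrt( 10) /5,sqrt(2 ),sqrt( 2),2.16,sqrt( 7 ),  sqrt(13), sqrt( 14),  4,6,3*sqrt( 14)]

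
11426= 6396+5030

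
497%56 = 49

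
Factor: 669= 3^1*223^1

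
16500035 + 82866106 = 99366141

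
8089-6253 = 1836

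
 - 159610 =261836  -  421446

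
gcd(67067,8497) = 1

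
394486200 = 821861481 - 427375281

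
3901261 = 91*42871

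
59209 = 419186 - 359977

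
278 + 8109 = 8387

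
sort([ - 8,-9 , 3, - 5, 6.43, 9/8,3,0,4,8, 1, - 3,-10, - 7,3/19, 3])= [ - 10, - 9, - 8, - 7, - 5, - 3,0, 3/19,1,9/8,3,3,  3,4,6.43,8 ]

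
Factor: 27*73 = 1971 = 3^3*73^1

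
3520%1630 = 260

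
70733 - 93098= - 22365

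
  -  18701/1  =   - 18701 = - 18701.00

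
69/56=69/56 = 1.23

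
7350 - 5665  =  1685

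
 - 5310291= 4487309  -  9797600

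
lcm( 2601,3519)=59823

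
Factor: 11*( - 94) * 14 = - 2^2*7^1*11^1*47^1 =-14476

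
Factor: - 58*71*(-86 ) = 2^2*29^1*43^1*71^1 =354148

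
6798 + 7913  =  14711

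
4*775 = 3100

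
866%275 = 41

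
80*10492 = 839360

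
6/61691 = 6/61691 = 0.00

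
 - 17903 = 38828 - 56731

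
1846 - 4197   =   - 2351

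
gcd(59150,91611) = 13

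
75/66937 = 75/66937 = 0.00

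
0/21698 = 0 = 0.00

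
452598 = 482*939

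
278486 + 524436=802922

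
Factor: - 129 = - 3^1*43^1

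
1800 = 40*45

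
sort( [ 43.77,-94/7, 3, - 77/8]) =[ - 94/7, - 77/8, 3, 43.77 ]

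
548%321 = 227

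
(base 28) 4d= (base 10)125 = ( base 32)3T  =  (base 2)1111101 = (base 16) 7d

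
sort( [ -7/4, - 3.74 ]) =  [ - 3.74 , - 7/4]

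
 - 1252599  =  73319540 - 74572139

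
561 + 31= 592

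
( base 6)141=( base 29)23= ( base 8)75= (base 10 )61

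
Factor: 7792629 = 3^1*13^1*199811^1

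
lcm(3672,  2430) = 165240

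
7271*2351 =17094121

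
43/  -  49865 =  - 43/49865 = - 0.00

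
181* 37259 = 6743879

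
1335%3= 0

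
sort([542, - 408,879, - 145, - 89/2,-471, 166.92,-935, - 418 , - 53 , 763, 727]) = [ - 935,-471, - 418, - 408,-145, - 53, - 89/2, 166.92, 542, 727, 763, 879]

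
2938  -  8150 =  - 5212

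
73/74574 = 73/74574= 0.00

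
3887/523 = 7 + 226/523 = 7.43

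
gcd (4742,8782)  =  2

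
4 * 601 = 2404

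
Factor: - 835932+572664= - 263268 =- 2^2*3^2*71^1* 103^1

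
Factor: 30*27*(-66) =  - 2^2*3^5*5^1*11^1 = - 53460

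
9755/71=137 + 28/71 = 137.39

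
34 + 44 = 78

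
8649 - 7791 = 858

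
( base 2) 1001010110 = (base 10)598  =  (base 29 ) KI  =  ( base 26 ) N0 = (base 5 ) 4343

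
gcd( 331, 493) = 1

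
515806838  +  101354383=617161221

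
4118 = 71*58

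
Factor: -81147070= - 2^1* 5^1*8114707^1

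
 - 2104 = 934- 3038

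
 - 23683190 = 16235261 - 39918451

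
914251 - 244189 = 670062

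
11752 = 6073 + 5679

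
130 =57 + 73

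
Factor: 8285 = 5^1 * 1657^1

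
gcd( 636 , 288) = 12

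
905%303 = 299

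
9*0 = 0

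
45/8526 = 15/2842 =0.01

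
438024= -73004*( - 6)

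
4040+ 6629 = 10669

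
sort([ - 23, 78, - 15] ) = [  -  23, - 15,78]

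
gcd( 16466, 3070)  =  2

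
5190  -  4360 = 830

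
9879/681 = 14 + 115/227 = 14.51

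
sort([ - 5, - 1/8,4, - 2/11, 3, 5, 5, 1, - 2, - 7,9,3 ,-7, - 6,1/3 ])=[ - 7, - 7, - 6, - 5,-2  , - 2/11, - 1/8,1/3,1,3,3,4,5,5,9 ]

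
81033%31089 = 18855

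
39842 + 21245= 61087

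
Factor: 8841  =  3^1*7^1*421^1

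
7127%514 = 445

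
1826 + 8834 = 10660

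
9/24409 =9/24409 = 0.00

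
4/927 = 4/927 = 0.00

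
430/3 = 430/3 = 143.33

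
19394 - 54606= - 35212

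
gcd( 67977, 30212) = 7553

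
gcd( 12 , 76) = 4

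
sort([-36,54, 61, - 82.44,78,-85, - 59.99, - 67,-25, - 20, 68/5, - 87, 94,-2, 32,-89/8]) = [-87, - 85, -82.44,-67,-59.99, - 36, - 25,-20,-89/8, - 2,  68/5, 32,  54 , 61, 78,94 ]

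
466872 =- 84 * ( - 5558 ) 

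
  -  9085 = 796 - 9881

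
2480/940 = 2 + 30/47 = 2.64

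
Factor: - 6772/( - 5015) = 2^2 * 5^ ( - 1)*17^( - 1 )* 59^ ( - 1 )*1693^1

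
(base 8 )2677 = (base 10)1471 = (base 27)20D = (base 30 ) 1j1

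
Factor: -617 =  - 617^1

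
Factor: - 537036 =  - 2^2*3^1*44753^1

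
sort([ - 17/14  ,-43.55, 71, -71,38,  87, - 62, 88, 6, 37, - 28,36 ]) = [  -  71,- 62, - 43.55, - 28 , - 17/14,6,  36, 37,  38,71 , 87,88 ]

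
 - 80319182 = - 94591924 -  - 14272742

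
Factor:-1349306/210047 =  - 2^1*7^1 * 29^ ( - 1)*31^1*3109^1*7243^( - 1 )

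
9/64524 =3/21508   =  0.00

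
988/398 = 2  +  96/199=2.48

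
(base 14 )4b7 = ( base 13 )579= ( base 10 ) 945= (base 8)1661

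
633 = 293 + 340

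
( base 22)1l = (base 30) 1d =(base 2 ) 101011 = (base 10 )43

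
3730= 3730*1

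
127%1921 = 127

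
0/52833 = 0= 0.00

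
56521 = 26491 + 30030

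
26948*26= 700648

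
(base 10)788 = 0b1100010100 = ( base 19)239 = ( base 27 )125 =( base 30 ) Q8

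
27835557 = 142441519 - 114605962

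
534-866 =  - 332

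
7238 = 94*77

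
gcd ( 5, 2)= 1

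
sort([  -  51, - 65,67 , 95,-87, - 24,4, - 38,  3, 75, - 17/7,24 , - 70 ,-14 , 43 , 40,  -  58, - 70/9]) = [ - 87 , - 70, - 65, - 58,-51,-38, - 24, - 14,-70/9, - 17/7, 3,4 , 24 , 40,43,67, 75,95]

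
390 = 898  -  508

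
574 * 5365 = 3079510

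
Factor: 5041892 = 2^2*1260473^1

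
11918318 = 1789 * 6662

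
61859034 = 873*70858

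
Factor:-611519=-89^1 * 6871^1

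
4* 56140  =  224560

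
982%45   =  37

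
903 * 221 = 199563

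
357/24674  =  357/24674 = 0.01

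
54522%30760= 23762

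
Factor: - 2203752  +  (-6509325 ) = -8713077 = - 3^1*19^1*31^1 *4931^1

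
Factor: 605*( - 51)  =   - 30855 = - 3^1*5^1*11^2*17^1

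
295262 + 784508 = 1079770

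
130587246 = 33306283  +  97280963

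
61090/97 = 629 + 77/97 = 629.79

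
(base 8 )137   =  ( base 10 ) 95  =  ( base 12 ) 7b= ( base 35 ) 2P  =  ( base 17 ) 5A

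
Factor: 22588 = 2^2*5647^1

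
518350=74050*7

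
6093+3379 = 9472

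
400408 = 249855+150553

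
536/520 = 67/65 =1.03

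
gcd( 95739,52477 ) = 97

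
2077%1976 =101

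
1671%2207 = 1671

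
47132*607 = 28609124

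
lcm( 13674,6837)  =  13674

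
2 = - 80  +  82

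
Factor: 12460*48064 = 2^8 * 5^1 * 7^1*89^1*751^1 = 598877440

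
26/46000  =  13/23000 = 0.00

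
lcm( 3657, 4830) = 255990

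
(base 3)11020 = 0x72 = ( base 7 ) 222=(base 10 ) 114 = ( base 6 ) 310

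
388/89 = 388/89=4.36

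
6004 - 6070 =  - 66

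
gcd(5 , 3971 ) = 1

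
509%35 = 19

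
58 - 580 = - 522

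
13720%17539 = 13720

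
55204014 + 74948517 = 130152531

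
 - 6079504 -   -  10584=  - 6068920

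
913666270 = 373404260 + 540262010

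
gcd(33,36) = 3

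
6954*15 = 104310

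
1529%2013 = 1529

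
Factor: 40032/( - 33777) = -32/27=- 2^5*3^(-3) 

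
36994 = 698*53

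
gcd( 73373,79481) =1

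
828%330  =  168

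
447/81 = 5 + 14/27= 5.52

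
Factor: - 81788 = -2^2*7^1*23^1*127^1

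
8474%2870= 2734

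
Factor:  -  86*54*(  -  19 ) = 2^2 * 3^3* 19^1*43^1=88236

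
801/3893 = 801/3893 = 0.21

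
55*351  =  19305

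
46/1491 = 46/1491 = 0.03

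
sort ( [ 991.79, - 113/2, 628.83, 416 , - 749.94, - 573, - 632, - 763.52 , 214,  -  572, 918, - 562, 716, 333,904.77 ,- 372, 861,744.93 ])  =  [ - 763.52, - 749.94,  -  632, - 573, - 572,  -  562, - 372,-113/2,214,333, 416,628.83,716,744.93,  861, 904.77, 918, 991.79]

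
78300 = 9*8700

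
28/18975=28/18975 = 0.00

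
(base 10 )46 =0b101110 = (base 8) 56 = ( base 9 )51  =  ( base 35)1B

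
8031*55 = 441705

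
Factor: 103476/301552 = 25869/75388=2^ ( - 2) * 3^1*47^( - 1)*401^( - 1) * 8623^1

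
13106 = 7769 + 5337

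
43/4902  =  1/114 = 0.01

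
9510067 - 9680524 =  - 170457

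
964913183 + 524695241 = 1489608424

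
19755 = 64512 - 44757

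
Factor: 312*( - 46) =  - 2^4*3^1*13^1*23^1 = -14352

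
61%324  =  61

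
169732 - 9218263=-9048531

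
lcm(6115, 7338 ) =36690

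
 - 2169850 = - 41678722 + 39508872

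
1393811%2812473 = 1393811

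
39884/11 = 39884/11 = 3625.82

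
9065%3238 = 2589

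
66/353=66/353 = 0.19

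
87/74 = 1+ 13/74=1.18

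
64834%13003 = 12822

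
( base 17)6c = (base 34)3c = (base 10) 114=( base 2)1110010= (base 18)66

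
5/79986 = 5/79986 = 0.00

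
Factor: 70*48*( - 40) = - 2^8*3^1*5^2*7^1= - 134400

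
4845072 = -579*( - 8368) 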